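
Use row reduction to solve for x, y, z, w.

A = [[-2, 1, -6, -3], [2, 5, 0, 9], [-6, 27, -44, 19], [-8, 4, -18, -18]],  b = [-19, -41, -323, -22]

(0, -1, 5, -4)

Forward elimination on [A|b]:
R2 <- R2 - (-1)*R1:  [   0    6   -6    6  -60 ]
R3 <- R3 - (3)*R1:  [    0    24   -26    28  -266 ]
R4 <- R4 - (4)*R1:  [  0   0   6  -6  54 ]
R3 <- R3 - (4)*R2:  [   0    0   -2    4  -26 ]
R4 <- R4 - (-3)*R3:  [   0    0    0    6  -24 ]
Row echelon form:
[ -2  1  -6  -3  |  -19 ]
[  0  6  -6   6  |  -60 ]
[  0  0  -2   4  |  -26 ]
[  0  0   0   6  |  -24 ]
Back-substitution:
w = (-24) / 6 = -4
z = (-26 - (4)*(-4)) / -2 = 5
y = (-60 - (-6)*(5) - (6)*(-4)) / 6 = -1
x = (-19 - (1)*(-1) - (-6)*(5) - (-3)*(-4)) / -2 = 0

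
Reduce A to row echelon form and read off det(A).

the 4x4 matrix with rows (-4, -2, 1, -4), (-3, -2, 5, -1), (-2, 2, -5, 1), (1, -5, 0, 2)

Forward elimination:
R2 <- R2 - (3/4)*R1:  [    0  -1/2  17/4     2 ]
R3 <- R3 - (1/2)*R1:  [     0      3  -11/2      3 ]
R4 <- R4 - (-1/4)*R1:  [     0  -11/2    1/4      1 ]
R3 <- R3 - (-6)*R2:  [  0   0  20  15 ]
R4 <- R4 - (11)*R2:  [     0      0  -93/2    -21 ]
R4 <- R4 - (-93/40)*R3:  [     0      0      0  111/8 ]
Upper-triangular form:
[ -4    -2     1     -4 ]
[  0  -1/2  17/4      2 ]
[  0     0    20     15 ]
[  0     0     0  111/8 ]
det(A) = (-1)^0 * (-4) * (-1/2) * (20) * (111/8) = 555  (0 row swaps -> sign +1)

det(A) = 555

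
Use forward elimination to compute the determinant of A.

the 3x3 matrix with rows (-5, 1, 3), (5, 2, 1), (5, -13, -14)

Forward elimination:
R2 <- R2 - (-1)*R1:  [ 0  3  4 ]
R3 <- R3 - (-1)*R1:  [   0  -12  -11 ]
R3 <- R3 - (-4)*R2:  [ 0  0  5 ]
Upper-triangular form:
[ -5  1  3 ]
[  0  3  4 ]
[  0  0  5 ]
det(A) = (-1)^0 * (-5) * (3) * (5) = -75  (0 row swaps -> sign +1)

det(A) = -75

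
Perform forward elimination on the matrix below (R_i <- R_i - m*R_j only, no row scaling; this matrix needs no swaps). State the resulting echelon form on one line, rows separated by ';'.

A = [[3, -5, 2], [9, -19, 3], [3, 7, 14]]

REF = [3 -5 2; 0 -4 -3; 0 0 3]

Forward elimination:
R2 <- R2 - (3)*R1:  [  0  -4  -3 ]
R3 <- R3 - (1)*R1:  [  0  12  12 ]
R3 <- R3 - (-3)*R2:  [ 0  0  3 ]
Row echelon form:
[ 3  -5   2 ]
[ 0  -4  -3 ]
[ 0   0   3 ]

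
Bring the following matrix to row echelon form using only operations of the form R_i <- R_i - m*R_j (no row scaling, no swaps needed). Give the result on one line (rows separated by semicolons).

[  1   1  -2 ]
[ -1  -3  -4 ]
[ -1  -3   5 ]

REF = [1 1 -2; 0 -2 -6; 0 0 9]

Forward elimination:
R2 <- R2 - (-1)*R1:  [  0  -2  -6 ]
R3 <- R3 - (-1)*R1:  [  0  -2   3 ]
R3 <- R3 - (1)*R2:  [ 0  0  9 ]
Row echelon form:
[ 1   1  -2 ]
[ 0  -2  -6 ]
[ 0   0   9 ]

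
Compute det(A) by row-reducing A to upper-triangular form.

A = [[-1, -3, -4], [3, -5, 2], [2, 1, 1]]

det(A) = -48

Forward elimination:
R2 <- R2 - (-3)*R1:  [   0  -14  -10 ]
R3 <- R3 - (-2)*R1:  [  0  -5  -7 ]
R3 <- R3 - (5/14)*R2:  [     0      0  -24/7 ]
Upper-triangular form:
[ -1   -3     -4 ]
[  0  -14    -10 ]
[  0    0  -24/7 ]
det(A) = (-1)^0 * (-1) * (-14) * (-24/7) = -48  (0 row swaps -> sign +1)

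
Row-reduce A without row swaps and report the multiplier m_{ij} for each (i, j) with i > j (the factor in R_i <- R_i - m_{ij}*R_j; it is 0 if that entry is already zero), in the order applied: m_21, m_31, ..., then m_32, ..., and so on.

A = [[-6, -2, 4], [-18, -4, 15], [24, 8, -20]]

Forward elimination:
R2 <- R2 - (3)*R1:  [ 0  2  3 ]
R3 <- R3 - (-4)*R1:  [  0   0  -4 ]
R3: entry in column 2 is already 0 -> m_{32} = 0 (no row operation needed)
Multipliers (in order of application): m_{21} = 3, m_{31} = -4, m_{32} = 0

multipliers: 3, -4, 0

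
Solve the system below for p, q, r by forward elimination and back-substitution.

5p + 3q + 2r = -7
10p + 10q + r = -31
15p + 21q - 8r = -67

(2, -5, -1)

Forward elimination on [A|b]:
R2 <- R2 - (2)*R1:  [   0    4   -3  -17 ]
R3 <- R3 - (3)*R1:  [   0   12  -14  -46 ]
R3 <- R3 - (3)*R2:  [  0   0  -5   5 ]
Row echelon form:
[ 5  3   2  |   -7 ]
[ 0  4  -3  |  -17 ]
[ 0  0  -5  |    5 ]
Back-substitution:
r = (5) / -5 = -1
q = (-17 - (-3)*(-1)) / 4 = -5
p = (-7 - (3)*(-5) - (2)*(-1)) / 5 = 2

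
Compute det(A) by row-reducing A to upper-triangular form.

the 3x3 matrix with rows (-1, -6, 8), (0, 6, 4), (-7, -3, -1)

det(A) = 498

Forward elimination:
R3 <- R3 - (7)*R1:  [   0   39  -57 ]
R3 <- R3 - (13/2)*R2:  [   0    0  -83 ]
Upper-triangular form:
[ -1  -6    8 ]
[  0   6    4 ]
[  0   0  -83 ]
det(A) = (-1)^0 * (-1) * (6) * (-83) = 498  (0 row swaps -> sign +1)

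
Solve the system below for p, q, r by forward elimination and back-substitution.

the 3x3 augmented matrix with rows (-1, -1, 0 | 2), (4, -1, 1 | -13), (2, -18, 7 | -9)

(-4, 2, 5)

Forward elimination on [A|b]:
R2 <- R2 - (-4)*R1:  [  0  -5   1  -5 ]
R3 <- R3 - (-2)*R1:  [   0  -20    7   -5 ]
R3 <- R3 - (4)*R2:  [  0   0   3  15 ]
Row echelon form:
[ -1  -1  0  |   2 ]
[  0  -5  1  |  -5 ]
[  0   0  3  |  15 ]
Back-substitution:
r = (15) / 3 = 5
q = (-5 - (1)*(5)) / -5 = 2
p = (2 - (-1)*(2)) / -1 = -4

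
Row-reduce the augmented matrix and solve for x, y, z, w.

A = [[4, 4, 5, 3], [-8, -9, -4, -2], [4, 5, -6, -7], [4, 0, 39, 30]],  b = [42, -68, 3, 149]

Forward elimination on [A|b]:
R2 <- R2 - (-2)*R1:  [  0  -1   6   4  16 ]
R3 <- R3 - (1)*R1:  [   0    1  -11  -10  -39 ]
R4 <- R4 - (1)*R1:  [   0   -4   34   27  107 ]
R3 <- R3 - (-1)*R2:  [   0    0   -5   -6  -23 ]
R4 <- R4 - (4)*R2:  [  0   0  10  11  43 ]
R4 <- R4 - (-2)*R3:  [  0   0   0  -1  -3 ]
Row echelon form:
[ 4   4   5   3  |   42 ]
[ 0  -1   6   4  |   16 ]
[ 0   0  -5  -6  |  -23 ]
[ 0   0   0  -1  |   -3 ]
Back-substitution:
w = (-3) / -1 = 3
z = (-23 - (-6)*(3)) / -5 = 1
y = (16 - (6)*(1) - (4)*(3)) / -1 = 2
x = (42 - (4)*(2) - (5)*(1) - (3)*(3)) / 4 = 5

(5, 2, 1, 3)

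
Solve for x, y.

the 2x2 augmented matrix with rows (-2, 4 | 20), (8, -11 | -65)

Forward elimination on [A|b]:
R2 <- R2 - (-4)*R1:  [  0   5  15 ]
Row echelon form:
[ -2  4  |  20 ]
[  0  5  |  15 ]
Back-substitution:
y = (15) / 5 = 3
x = (20 - (4)*(3)) / -2 = -4

(-4, 3)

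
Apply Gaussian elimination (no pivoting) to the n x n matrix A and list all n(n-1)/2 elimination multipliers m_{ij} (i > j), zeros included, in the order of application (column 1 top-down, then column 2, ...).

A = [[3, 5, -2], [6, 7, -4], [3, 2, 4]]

Forward elimination:
R2 <- R2 - (2)*R1:  [  0  -3   0 ]
R3 <- R3 - (1)*R1:  [  0  -3   6 ]
R3 <- R3 - (1)*R2:  [ 0  0  6 ]
Multipliers (in order of application): m_{21} = 2, m_{31} = 1, m_{32} = 1

multipliers: 2, 1, 1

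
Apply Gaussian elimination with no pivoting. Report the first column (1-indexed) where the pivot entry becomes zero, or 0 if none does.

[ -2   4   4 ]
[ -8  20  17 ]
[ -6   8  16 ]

Naive forward elimination:
R2 <- R2 - (4)*R1:  [ 0  4  1 ]
R3 <- R3 - (3)*R1:  [  0  -4   4 ]
R3 <- R3 - (-1)*R2:  [ 0  0  5 ]
All pivots nonzero; naive elimination completes without hitting a zero pivot.

first zero-pivot column = 0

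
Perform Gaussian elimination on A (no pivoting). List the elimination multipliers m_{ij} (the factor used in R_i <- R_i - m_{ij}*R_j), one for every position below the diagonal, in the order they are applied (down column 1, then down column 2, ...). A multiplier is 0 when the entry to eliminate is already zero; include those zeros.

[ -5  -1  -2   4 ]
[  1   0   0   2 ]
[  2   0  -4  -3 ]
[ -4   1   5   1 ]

Forward elimination:
R2 <- R2 - (-1/5)*R1:  [    0  -1/5  -2/5  14/5 ]
R3 <- R3 - (-2/5)*R1:  [     0   -2/5  -24/5   -7/5 ]
R4 <- R4 - (4/5)*R1:  [     0    9/5   33/5  -11/5 ]
R3 <- R3 - (2)*R2:  [  0   0  -4  -7 ]
R4 <- R4 - (-9)*R2:  [  0   0   3  23 ]
R4 <- R4 - (-3/4)*R3:  [    0     0     0  71/4 ]
Multipliers (in order of application): m_{21} = -1/5, m_{31} = -2/5, m_{41} = 4/5, m_{32} = 2, m_{42} = -9, m_{43} = -3/4

multipliers: -1/5, -2/5, 4/5, 2, -9, -3/4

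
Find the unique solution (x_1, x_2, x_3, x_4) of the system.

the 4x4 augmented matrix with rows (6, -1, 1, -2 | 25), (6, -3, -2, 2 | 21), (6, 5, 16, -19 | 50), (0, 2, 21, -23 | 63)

(2, -5, -2, -5)

Forward elimination on [A|b]:
R2 <- R2 - (1)*R1:  [  0  -2  -3   4  -4 ]
R3 <- R3 - (1)*R1:  [   0    6   15  -17   25 ]
R3 <- R3 - (-3)*R2:  [  0   0   6  -5  13 ]
R4 <- R4 - (-1)*R2:  [   0    0   18  -19   59 ]
R4 <- R4 - (3)*R3:  [  0   0   0  -4  20 ]
Row echelon form:
[ 6  -1   1  -2  |  25 ]
[ 0  -2  -3   4  |  -4 ]
[ 0   0   6  -5  |  13 ]
[ 0   0   0  -4  |  20 ]
Back-substitution:
x_4 = (20) / -4 = -5
x_3 = (13 - (-5)*(-5)) / 6 = -2
x_2 = (-4 - (-3)*(-2) - (4)*(-5)) / -2 = -5
x_1 = (25 - (-1)*(-5) - (1)*(-2) - (-2)*(-5)) / 6 = 2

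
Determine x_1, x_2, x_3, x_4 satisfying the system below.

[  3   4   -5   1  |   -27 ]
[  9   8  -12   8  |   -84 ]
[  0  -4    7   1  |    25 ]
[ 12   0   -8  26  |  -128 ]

(0, -2, 3, -4)

Forward elimination on [A|b]:
R2 <- R2 - (3)*R1:  [  0  -4   3   5  -3 ]
R4 <- R4 - (4)*R1:  [   0  -16   12   22  -20 ]
R3 <- R3 - (1)*R2:  [  0   0   4  -4  28 ]
R4 <- R4 - (4)*R2:  [  0   0   0   2  -8 ]
Row echelon form:
[ 3   4  -5   1  |  -27 ]
[ 0  -4   3   5  |   -3 ]
[ 0   0   4  -4  |   28 ]
[ 0   0   0   2  |   -8 ]
Back-substitution:
x_4 = (-8) / 2 = -4
x_3 = (28 - (-4)*(-4)) / 4 = 3
x_2 = (-3 - (3)*(3) - (5)*(-4)) / -4 = -2
x_1 = (-27 - (4)*(-2) - (-5)*(3) - (1)*(-4)) / 3 = 0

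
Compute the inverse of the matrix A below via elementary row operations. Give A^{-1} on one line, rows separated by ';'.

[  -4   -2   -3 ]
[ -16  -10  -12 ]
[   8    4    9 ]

Gauss-Jordan on [A | I]:
R1 <- (1/-4)*R1:  [    1   1/2   3/4  |  -1/4     0     0 ]
R2 <- R2 - (-16)*R1:  [  0  -2   0  |  -4   1   0 ]
R3 <- R3 - (8)*R1:  [ 0  0  3  |  2  0  1 ]
R2 <- (1/-2)*R2:  [    0     1     0  |     2  -1/2     0 ]
R1 <- R1 - (1/2)*R2:  [    1     0   3/4  |  -5/4   1/4     0 ]
R3 <- (1/3)*R3:  [   0    0    1  |  2/3    0  1/3 ]
R1 <- R1 - (3/4)*R3:  [    1     0     0  |  -7/4   1/4  -1/4 ]
Right block of [I | A^{-1}] is the inverse:
[ -7/4   1/4  -1/4 ]
[    2  -1/2     0 ]
[  2/3     0   1/3 ]

inverse = [-7/4 1/4 -1/4; 2 -1/2 0; 2/3 0 1/3]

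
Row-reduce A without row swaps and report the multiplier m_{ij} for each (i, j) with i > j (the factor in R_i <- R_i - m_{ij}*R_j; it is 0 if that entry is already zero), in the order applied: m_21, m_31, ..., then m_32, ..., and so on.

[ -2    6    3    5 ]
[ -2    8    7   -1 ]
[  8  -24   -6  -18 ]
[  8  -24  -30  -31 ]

Forward elimination:
R2 <- R2 - (1)*R1:  [  0   2   4  -6 ]
R3 <- R3 - (-4)*R1:  [ 0  0  6  2 ]
R4 <- R4 - (-4)*R1:  [   0    0  -18  -11 ]
R3: entry in column 2 is already 0 -> m_{32} = 0 (no row operation needed)
R4: entry in column 2 is already 0 -> m_{42} = 0 (no row operation needed)
R4 <- R4 - (-3)*R3:  [  0   0   0  -5 ]
Multipliers (in order of application): m_{21} = 1, m_{31} = -4, m_{41} = -4, m_{32} = 0, m_{42} = 0, m_{43} = -3

multipliers: 1, -4, -4, 0, 0, -3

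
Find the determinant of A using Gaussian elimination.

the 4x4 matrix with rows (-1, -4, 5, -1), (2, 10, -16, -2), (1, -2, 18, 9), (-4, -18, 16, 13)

det(A) = -50

Forward elimination:
R2 <- R2 - (-2)*R1:  [  0   2  -6  -4 ]
R3 <- R3 - (-1)*R1:  [  0  -6  23   8 ]
R4 <- R4 - (4)*R1:  [  0  -2  -4  17 ]
R3 <- R3 - (-3)*R2:  [  0   0   5  -4 ]
R4 <- R4 - (-1)*R2:  [   0    0  -10   13 ]
R4 <- R4 - (-2)*R3:  [ 0  0  0  5 ]
Upper-triangular form:
[ -1  -4   5  -1 ]
[  0   2  -6  -4 ]
[  0   0   5  -4 ]
[  0   0   0   5 ]
det(A) = (-1)^0 * (-1) * (2) * (5) * (5) = -50  (0 row swaps -> sign +1)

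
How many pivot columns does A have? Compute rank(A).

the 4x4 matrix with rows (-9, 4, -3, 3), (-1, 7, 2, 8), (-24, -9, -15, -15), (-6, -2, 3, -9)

rank(A) = 3

Row reduction:
R2 <- R2 - (1/9)*R1:  [    0  59/9   7/3  23/3 ]
R3 <- R3 - (8/3)*R1:  [     0  -59/3     -7    -23 ]
R4 <- R4 - (2/3)*R1:  [     0  -14/3      5    -11 ]
R3 <- R3 - (-3)*R2:  [ 0  0  0  0 ]
R4 <- R4 - (-42/59)*R2:  [       0        0   393/59  -327/59 ]
R3 <-> R4   (pivot in column 3 was zero)
[ -9     4      -3        3 ]
[  0  59/9     7/3     23/3 ]
[  0     0  393/59  -327/59 ]
[  0     0       0        0 ]
Row echelon form:
[ -9     4      -3        3 ]
[  0  59/9     7/3     23/3 ]
[  0     0  393/59  -327/59 ]
[  0     0       0        0 ]
Nonzero rows / pivot columns: 3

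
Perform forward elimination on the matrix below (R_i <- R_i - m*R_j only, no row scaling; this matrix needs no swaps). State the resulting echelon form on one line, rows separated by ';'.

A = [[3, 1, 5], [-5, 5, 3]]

REF = [3 1 5; 0 20/3 34/3]

Forward elimination:
R2 <- R2 - (-5/3)*R1:  [    0  20/3  34/3 ]
Row echelon form:
[ 3     1     5 ]
[ 0  20/3  34/3 ]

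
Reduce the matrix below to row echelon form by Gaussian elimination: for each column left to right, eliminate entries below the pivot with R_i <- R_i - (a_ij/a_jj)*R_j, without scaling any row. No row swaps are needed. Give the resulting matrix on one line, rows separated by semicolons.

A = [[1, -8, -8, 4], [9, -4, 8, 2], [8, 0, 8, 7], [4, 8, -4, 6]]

Forward elimination:
R2 <- R2 - (9)*R1:  [   0   68   80  -34 ]
R3 <- R3 - (8)*R1:  [   0   64   72  -25 ]
R4 <- R4 - (4)*R1:  [   0   40   28  -10 ]
R3 <- R3 - (16/17)*R2:  [      0       0  -56/17       7 ]
R4 <- R4 - (10/17)*R2:  [       0        0  -324/17       10 ]
R4 <- R4 - (81/14)*R3:  [     0      0      0  -61/2 ]
Row echelon form:
[ 1  -8      -8      4 ]
[ 0  68      80    -34 ]
[ 0   0  -56/17      7 ]
[ 0   0       0  -61/2 ]

REF = [1 -8 -8 4; 0 68 80 -34; 0 0 -56/17 7; 0 0 0 -61/2]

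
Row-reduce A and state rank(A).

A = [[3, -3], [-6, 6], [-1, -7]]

Row reduction:
R2 <- R2 - (-2)*R1:  [ 0  0 ]
R3 <- R3 - (-1/3)*R1:  [  0  -8 ]
R2 <-> R3   (pivot in column 2 was zero)
[ 3  -3 ]
[ 0  -8 ]
[ 0   0 ]
Row echelon form:
[ 3  -3 ]
[ 0  -8 ]
[ 0   0 ]
Nonzero rows / pivot columns: 2

rank(A) = 2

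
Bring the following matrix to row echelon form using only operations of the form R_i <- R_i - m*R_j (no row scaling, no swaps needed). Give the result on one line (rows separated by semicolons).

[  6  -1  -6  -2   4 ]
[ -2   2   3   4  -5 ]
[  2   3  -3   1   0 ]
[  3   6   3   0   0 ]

REF = [6 -1 -6 -2 4; 0 5/3 1 10/3 -11/3; 0 0 -3 -5 6; 0 0 0 -31/2 33/2]

Forward elimination:
R2 <- R2 - (-1/3)*R1:  [     0    5/3      1   10/3  -11/3 ]
R3 <- R3 - (1/3)*R1:  [    0  10/3    -1   5/3  -4/3 ]
R4 <- R4 - (1/2)*R1:  [    0  13/2     6     1    -2 ]
R3 <- R3 - (2)*R2:  [  0   0  -3  -5   6 ]
R4 <- R4 - (39/10)*R2:  [      0       0   21/10     -12  123/10 ]
R4 <- R4 - (-7/10)*R3:  [     0      0      0  -31/2   33/2 ]
Row echelon form:
[ 6   -1  -6     -2      4 ]
[ 0  5/3   1   10/3  -11/3 ]
[ 0    0  -3     -5      6 ]
[ 0    0   0  -31/2   33/2 ]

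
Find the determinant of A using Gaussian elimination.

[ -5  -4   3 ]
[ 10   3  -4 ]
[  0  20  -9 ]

det(A) = -25

Forward elimination:
R2 <- R2 - (-2)*R1:  [  0  -5   2 ]
R3 <- R3 - (-4)*R2:  [  0   0  -1 ]
Upper-triangular form:
[ -5  -4   3 ]
[  0  -5   2 ]
[  0   0  -1 ]
det(A) = (-1)^0 * (-5) * (-5) * (-1) = -25  (0 row swaps -> sign +1)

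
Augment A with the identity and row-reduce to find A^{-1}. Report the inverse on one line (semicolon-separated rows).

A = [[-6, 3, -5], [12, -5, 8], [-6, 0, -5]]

inverse = [25/36 5/12 -1/36; 1/3 0 -1/3; -5/6 -1/2 -1/6]

Gauss-Jordan on [A | I]:
R1 <- (1/-6)*R1:  [    1  -1/2   5/6  |  -1/6     0     0 ]
R2 <- R2 - (12)*R1:  [  0   1  -2  |   2   1   0 ]
R3 <- R3 - (-6)*R1:  [  0  -3   0  |  -1   0   1 ]
R1 <- R1 - (-1/2)*R2:  [    1     0  -1/6  |   5/6   1/2     0 ]
R3 <- R3 - (-3)*R2:  [  0   0  -6  |   5   3   1 ]
R3 <- (1/-6)*R3:  [    0     0     1  |  -5/6  -1/2  -1/6 ]
R1 <- R1 - (-1/6)*R3:  [     1      0      0  |  25/36   5/12  -1/36 ]
R2 <- R2 - (-2)*R3:  [    0     1     0  |   1/3     0  -1/3 ]
Right block of [I | A^{-1}] is the inverse:
[ 25/36  5/12  -1/36 ]
[   1/3     0   -1/3 ]
[  -5/6  -1/2   -1/6 ]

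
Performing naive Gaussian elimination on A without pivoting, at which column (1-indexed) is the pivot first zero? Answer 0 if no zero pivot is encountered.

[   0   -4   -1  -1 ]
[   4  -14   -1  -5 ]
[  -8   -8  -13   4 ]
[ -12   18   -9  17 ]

first zero-pivot column = 1

Naive forward elimination:
Pivot entry (1,1) is zero but row 2 has 4 in column 1 -> naive elimination stops; a row interchange (e.g. R1 <-> R2) would be required here.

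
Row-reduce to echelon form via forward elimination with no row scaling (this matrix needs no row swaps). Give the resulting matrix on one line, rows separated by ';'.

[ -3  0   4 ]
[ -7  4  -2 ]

REF = [-3 0 4; 0 4 -34/3]

Forward elimination:
R2 <- R2 - (7/3)*R1:  [     0      4  -34/3 ]
Row echelon form:
[ -3  0      4 ]
[  0  4  -34/3 ]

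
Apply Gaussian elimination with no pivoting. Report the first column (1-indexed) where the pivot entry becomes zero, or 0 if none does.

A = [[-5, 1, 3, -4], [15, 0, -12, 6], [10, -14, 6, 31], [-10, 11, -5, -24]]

Naive forward elimination:
R2 <- R2 - (-3)*R1:  [  0   3  -3  -6 ]
R3 <- R3 - (-2)*R1:  [   0  -12   12   23 ]
R4 <- R4 - (2)*R1:  [   0    9  -11  -16 ]
R3 <- R3 - (-4)*R2:  [  0   0   0  -1 ]
R4 <- R4 - (3)*R2:  [  0   0  -2   2 ]
Matrix at this point:
[ -5  1   3  -4 ]
[  0  3  -3  -6 ]
[  0  0   0  -1 ]
[  0  0  -2   2 ]
Pivot entry (3,3) is zero but row 4 has -2 in column 3 -> naive elimination stops; a row interchange (e.g. R3 <-> R4) would be required here.

first zero-pivot column = 3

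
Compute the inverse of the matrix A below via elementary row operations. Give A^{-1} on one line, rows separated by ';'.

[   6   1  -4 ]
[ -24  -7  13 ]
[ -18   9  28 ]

inverse = [313/72 8/9 5/24; -73/12 -4/3 -1/4; 19/4 1 1/4]

Gauss-Jordan on [A | I]:
R1 <- (1/6)*R1:  [    1   1/6  -2/3  |   1/6     0     0 ]
R2 <- R2 - (-24)*R1:  [  0  -3  -3  |   4   1   0 ]
R3 <- R3 - (-18)*R1:  [  0  12  16  |   3   0   1 ]
R2 <- (1/-3)*R2:  [    0     1     1  |  -4/3  -1/3     0 ]
R1 <- R1 - (1/6)*R2:  [    1     0  -5/6  |  7/18  1/18     0 ]
R3 <- R3 - (12)*R2:  [  0   0   4  |  19   4   1 ]
R3 <- (1/4)*R3:  [    0     0     1  |  19/4     1   1/4 ]
R1 <- R1 - (-5/6)*R3:  [      1       0       0  |  313/72     8/9    5/24 ]
R2 <- R2 - (1)*R3:  [      0       1       0  |  -73/12    -4/3    -1/4 ]
Right block of [I | A^{-1}] is the inverse:
[ 313/72   8/9  5/24 ]
[ -73/12  -4/3  -1/4 ]
[   19/4     1   1/4 ]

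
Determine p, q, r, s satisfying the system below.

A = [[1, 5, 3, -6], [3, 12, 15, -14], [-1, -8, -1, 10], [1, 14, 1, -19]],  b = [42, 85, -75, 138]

Forward elimination on [A|b]:
R2 <- R2 - (3)*R1:  [   0   -3    6    4  -41 ]
R3 <- R3 - (-1)*R1:  [   0   -3    2    4  -33 ]
R4 <- R4 - (1)*R1:  [   0    9   -2  -13   96 ]
R3 <- R3 - (1)*R2:  [  0   0  -4   0   8 ]
R4 <- R4 - (-3)*R2:  [   0    0   16   -1  -27 ]
R4 <- R4 - (-4)*R3:  [  0   0   0  -1   5 ]
Row echelon form:
[ 1   5   3  -6  |   42 ]
[ 0  -3   6   4  |  -41 ]
[ 0   0  -4   0  |    8 ]
[ 0   0   0  -1  |    5 ]
Back-substitution:
s = (5) / -1 = -5
r = (8) / -4 = -2
q = (-41 - (6)*(-2) - (4)*(-5)) / -3 = 3
p = (42 - (5)*(3) - (3)*(-2) - (-6)*(-5)) / 1 = 3

(3, 3, -2, -5)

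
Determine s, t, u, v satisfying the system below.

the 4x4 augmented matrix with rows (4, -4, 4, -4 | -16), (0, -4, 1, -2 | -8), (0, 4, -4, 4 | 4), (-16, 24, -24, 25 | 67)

Forward elimination on [A|b]:
R4 <- R4 - (-4)*R1:  [  0   8  -8   9   3 ]
R3 <- R3 - (-1)*R2:  [  0   0  -3   2  -4 ]
R4 <- R4 - (-2)*R2:  [   0    0   -6    5  -13 ]
R4 <- R4 - (2)*R3:  [  0   0   0   1  -5 ]
Row echelon form:
[ 4  -4   4  -4  |  -16 ]
[ 0  -4   1  -2  |   -8 ]
[ 0   0  -3   2  |   -4 ]
[ 0   0   0   1  |   -5 ]
Back-substitution:
v = (-5) / 1 = -5
u = (-4 - (2)*(-5)) / -3 = -2
t = (-8 - (1)*(-2) - (-2)*(-5)) / -4 = 4
s = (-16 - (-4)*(4) - (4)*(-2) - (-4)*(-5)) / 4 = -3

(-3, 4, -2, -5)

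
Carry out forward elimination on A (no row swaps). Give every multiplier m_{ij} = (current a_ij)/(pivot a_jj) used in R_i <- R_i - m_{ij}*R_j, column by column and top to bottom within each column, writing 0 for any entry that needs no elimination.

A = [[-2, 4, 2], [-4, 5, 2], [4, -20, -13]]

Forward elimination:
R2 <- R2 - (2)*R1:  [  0  -3  -2 ]
R3 <- R3 - (-2)*R1:  [   0  -12   -9 ]
R3 <- R3 - (4)*R2:  [  0   0  -1 ]
Multipliers (in order of application): m_{21} = 2, m_{31} = -2, m_{32} = 4

multipliers: 2, -2, 4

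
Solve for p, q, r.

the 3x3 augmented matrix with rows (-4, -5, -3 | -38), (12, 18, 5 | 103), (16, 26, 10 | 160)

(2, 3, 5)

Forward elimination on [A|b]:
R2 <- R2 - (-3)*R1:  [   0    3   -4  -11 ]
R3 <- R3 - (-4)*R1:  [  0   6  -2   8 ]
R3 <- R3 - (2)*R2:  [  0   0   6  30 ]
Row echelon form:
[ -4  -5  -3  |  -38 ]
[  0   3  -4  |  -11 ]
[  0   0   6  |   30 ]
Back-substitution:
r = (30) / 6 = 5
q = (-11 - (-4)*(5)) / 3 = 3
p = (-38 - (-5)*(3) - (-3)*(5)) / -4 = 2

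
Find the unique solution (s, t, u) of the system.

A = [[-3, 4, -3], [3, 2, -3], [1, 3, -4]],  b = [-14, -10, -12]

Forward elimination on [A|b]:
R2 <- R2 - (-1)*R1:  [   0    6   -6  -24 ]
R3 <- R3 - (-1/3)*R1:  [     0   13/3     -5  -50/3 ]
R3 <- R3 - (13/18)*R2:  [    0     0  -2/3   2/3 ]
Row echelon form:
[ -3  4    -3  |  -14 ]
[  0  6    -6  |  -24 ]
[  0  0  -2/3  |  2/3 ]
Back-substitution:
u = (2/3) / (-2/3) = -1
t = (-24 - (-6)*(-1)) / 6 = -5
s = (-14 - (4)*(-5) - (-3)*(-1)) / -3 = -1

(-1, -5, -1)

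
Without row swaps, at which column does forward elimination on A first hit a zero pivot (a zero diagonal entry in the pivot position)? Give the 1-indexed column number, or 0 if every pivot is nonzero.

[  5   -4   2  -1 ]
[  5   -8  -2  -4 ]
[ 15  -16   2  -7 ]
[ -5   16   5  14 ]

first zero-pivot column = 3

Naive forward elimination:
R2 <- R2 - (1)*R1:  [  0  -4  -4  -3 ]
R3 <- R3 - (3)*R1:  [  0  -4  -4  -4 ]
R4 <- R4 - (-1)*R1:  [  0  12   7  13 ]
R3 <- R3 - (1)*R2:  [  0   0   0  -1 ]
R4 <- R4 - (-3)*R2:  [  0   0  -5   4 ]
Matrix at this point:
[ 5  -4   2  -1 ]
[ 0  -4  -4  -3 ]
[ 0   0   0  -1 ]
[ 0   0  -5   4 ]
Pivot entry (3,3) is zero but row 4 has -5 in column 3 -> naive elimination stops; a row interchange (e.g. R3 <-> R4) would be required here.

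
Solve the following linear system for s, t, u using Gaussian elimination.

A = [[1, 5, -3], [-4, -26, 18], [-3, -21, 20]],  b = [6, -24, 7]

(-4, 5, 5)

Forward elimination on [A|b]:
R2 <- R2 - (-4)*R1:  [  0  -6   6   0 ]
R3 <- R3 - (-3)*R1:  [  0  -6  11  25 ]
R3 <- R3 - (1)*R2:  [  0   0   5  25 ]
Row echelon form:
[ 1   5  -3  |   6 ]
[ 0  -6   6  |   0 ]
[ 0   0   5  |  25 ]
Back-substitution:
u = (25) / 5 = 5
t = (0 - (6)*(5)) / -6 = 5
s = (6 - (5)*(5) - (-3)*(5)) / 1 = -4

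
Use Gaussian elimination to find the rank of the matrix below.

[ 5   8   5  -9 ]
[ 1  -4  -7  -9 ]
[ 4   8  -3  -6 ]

Row reduction:
R2 <- R2 - (1/5)*R1:  [     0  -28/5     -8  -36/5 ]
R3 <- R3 - (4/5)*R1:  [   0  8/5   -7  6/5 ]
R3 <- R3 - (-2/7)*R2:  [     0      0  -65/7   -6/7 ]
Row echelon form:
[ 5      8      5     -9 ]
[ 0  -28/5     -8  -36/5 ]
[ 0      0  -65/7   -6/7 ]
Nonzero rows / pivot columns: 3

rank(A) = 3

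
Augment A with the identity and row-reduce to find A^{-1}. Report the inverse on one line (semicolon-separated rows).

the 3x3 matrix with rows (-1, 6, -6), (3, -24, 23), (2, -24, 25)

Gauss-Jordan on [A | I]:
R1 <- (1/-1)*R1:  [  1  -6   6  |  -1   0   0 ]
R2 <- R2 - (3)*R1:  [  0  -6   5  |   3   1   0 ]
R3 <- R3 - (2)*R1:  [   0  -12   13  |    2    0    1 ]
R2 <- (1/-6)*R2:  [    0     1  -5/6  |  -1/2  -1/6     0 ]
R1 <- R1 - (-6)*R2:  [  1   0   1  |  -4  -1   0 ]
R3 <- R3 - (-12)*R2:  [  0   0   3  |  -4  -2   1 ]
R3 <- (1/3)*R3:  [    0     0     1  |  -4/3  -2/3   1/3 ]
R1 <- R1 - (1)*R3:  [    1     0     0  |  -8/3  -1/3  -1/3 ]
R2 <- R2 - (-5/6)*R3:  [      0       1       0  |  -29/18  -13/18    5/18 ]
Right block of [I | A^{-1}] is the inverse:
[   -8/3    -1/3  -1/3 ]
[ -29/18  -13/18  5/18 ]
[   -4/3    -2/3   1/3 ]

inverse = [-8/3 -1/3 -1/3; -29/18 -13/18 5/18; -4/3 -2/3 1/3]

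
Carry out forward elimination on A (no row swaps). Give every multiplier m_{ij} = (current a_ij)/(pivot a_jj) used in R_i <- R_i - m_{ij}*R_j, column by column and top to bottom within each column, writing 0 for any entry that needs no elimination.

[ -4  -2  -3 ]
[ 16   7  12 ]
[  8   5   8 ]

Forward elimination:
R2 <- R2 - (-4)*R1:  [  0  -1   0 ]
R3 <- R3 - (-2)*R1:  [ 0  1  2 ]
R3 <- R3 - (-1)*R2:  [ 0  0  2 ]
Multipliers (in order of application): m_{21} = -4, m_{31} = -2, m_{32} = -1

multipliers: -4, -2, -1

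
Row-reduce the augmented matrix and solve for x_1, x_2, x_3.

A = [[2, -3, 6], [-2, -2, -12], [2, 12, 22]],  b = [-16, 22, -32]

(-5, 0, -1)

Forward elimination on [A|b]:
R2 <- R2 - (-1)*R1:  [  0  -5  -6   6 ]
R3 <- R3 - (1)*R1:  [   0   15   16  -16 ]
R3 <- R3 - (-3)*R2:  [  0   0  -2   2 ]
Row echelon form:
[ 2  -3   6  |  -16 ]
[ 0  -5  -6  |    6 ]
[ 0   0  -2  |    2 ]
Back-substitution:
x_3 = (2) / -2 = -1
x_2 = (6 - (-6)*(-1)) / -5 = 0
x_1 = (-16 - (-3)*(0) - (6)*(-1)) / 2 = -5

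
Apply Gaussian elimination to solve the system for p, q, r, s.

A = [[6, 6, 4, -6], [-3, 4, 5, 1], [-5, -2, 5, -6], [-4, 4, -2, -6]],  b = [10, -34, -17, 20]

Forward elimination on [A|b]:
R2 <- R2 - (-1/2)*R1:  [   0    7    7   -2  -29 ]
R3 <- R3 - (-5/6)*R1:  [     0      3   25/3    -11  -26/3 ]
R4 <- R4 - (-2/3)*R1:  [    0     8   2/3   -10  80/3 ]
R3 <- R3 - (3/7)*R2:  [     0      0   16/3  -71/7  79/21 ]
R4 <- R4 - (8/7)*R2:  [       0        0    -22/3    -54/7  1256/21 ]
R4 <- R4 - (-11/8)*R3:  [        0         0         0  -1213/56   3639/56 ]
Row echelon form:
[ 6  6     4        -6  |       10 ]
[ 0  7     7        -2  |      -29 ]
[ 0  0  16/3     -71/7  |    79/21 ]
[ 0  0     0  -1213/56  |  3639/56 ]
Back-substitution:
s = (3639/56) / (-1213/56) = -3
r = (79/21 - (-71/7)*(-3)) / (16/3) = -5
q = (-29 - (7)*(-5) - (-2)*(-3)) / 7 = 0
p = (10 - (6)*(0) - (4)*(-5) - (-6)*(-3)) / 6 = 2

(2, 0, -5, -3)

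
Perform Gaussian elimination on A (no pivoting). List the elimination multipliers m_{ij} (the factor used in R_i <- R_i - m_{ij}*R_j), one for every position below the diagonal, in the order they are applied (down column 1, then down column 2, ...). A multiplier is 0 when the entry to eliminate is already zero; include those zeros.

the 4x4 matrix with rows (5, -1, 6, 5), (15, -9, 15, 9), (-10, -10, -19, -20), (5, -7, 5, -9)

Forward elimination:
R2 <- R2 - (3)*R1:  [  0  -6  -3  -6 ]
R3 <- R3 - (-2)*R1:  [   0  -12   -7  -10 ]
R4 <- R4 - (1)*R1:  [   0   -6   -1  -14 ]
R3 <- R3 - (2)*R2:  [  0   0  -1   2 ]
R4 <- R4 - (1)*R2:  [  0   0   2  -8 ]
R4 <- R4 - (-2)*R3:  [  0   0   0  -4 ]
Multipliers (in order of application): m_{21} = 3, m_{31} = -2, m_{41} = 1, m_{32} = 2, m_{42} = 1, m_{43} = -2

multipliers: 3, -2, 1, 2, 1, -2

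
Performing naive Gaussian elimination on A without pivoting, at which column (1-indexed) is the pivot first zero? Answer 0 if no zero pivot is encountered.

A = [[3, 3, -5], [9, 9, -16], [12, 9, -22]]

first zero-pivot column = 2

Naive forward elimination:
R2 <- R2 - (3)*R1:  [  0   0  -1 ]
R3 <- R3 - (4)*R1:  [  0  -3  -2 ]
Matrix at this point:
[ 3   3  -5 ]
[ 0   0  -1 ]
[ 0  -3  -2 ]
Pivot entry (2,2) is zero but row 3 has -3 in column 2 -> naive elimination stops; a row interchange (e.g. R2 <-> R3) would be required here.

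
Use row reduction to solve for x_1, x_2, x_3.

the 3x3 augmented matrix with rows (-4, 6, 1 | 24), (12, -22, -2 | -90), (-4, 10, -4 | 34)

(2, 5, 2)

Forward elimination on [A|b]:
R2 <- R2 - (-3)*R1:  [   0   -4    1  -18 ]
R3 <- R3 - (1)*R1:  [  0   4  -5  10 ]
R3 <- R3 - (-1)*R2:  [  0   0  -4  -8 ]
Row echelon form:
[ -4   6   1  |   24 ]
[  0  -4   1  |  -18 ]
[  0   0  -4  |   -8 ]
Back-substitution:
x_3 = (-8) / -4 = 2
x_2 = (-18 - (1)*(2)) / -4 = 5
x_1 = (24 - (6)*(5) - (1)*(2)) / -4 = 2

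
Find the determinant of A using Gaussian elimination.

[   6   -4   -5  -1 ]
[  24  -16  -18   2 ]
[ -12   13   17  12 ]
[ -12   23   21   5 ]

Forward elimination:
R2 <- R2 - (4)*R1:  [ 0  0  2  6 ]
R3 <- R3 - (-2)*R1:  [  0   5   7  10 ]
R4 <- R4 - (-2)*R1:  [  0  15  11   3 ]
R2 <-> R3   (pivot in column 2 was zero)
[ 6  -4  -5  -1 ]
[ 0   5   7  10 ]
[ 0   0   2   6 ]
[ 0  15  11   3 ]
R4 <- R4 - (3)*R2:  [   0    0  -10  -27 ]
R4 <- R4 - (-5)*R3:  [ 0  0  0  3 ]
Upper-triangular form:
[ 6  -4  -5  -1 ]
[ 0   5   7  10 ]
[ 0   0   2   6 ]
[ 0   0   0   3 ]
det(A) = (-1)^1 * (6) * (5) * (2) * (3) = -180  (1 row swap -> sign -1)

det(A) = -180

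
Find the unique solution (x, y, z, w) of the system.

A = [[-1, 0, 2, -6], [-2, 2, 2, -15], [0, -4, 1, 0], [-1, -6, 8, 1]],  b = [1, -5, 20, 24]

Forward elimination on [A|b]:
R2 <- R2 - (2)*R1:  [  0   2  -2  -3  -7 ]
R4 <- R4 - (1)*R1:  [  0  -6   6   7  23 ]
R3 <- R3 - (-2)*R2:  [  0   0  -3  -6   6 ]
R4 <- R4 - (-3)*R2:  [  0   0   0  -2   2 ]
Row echelon form:
[ -1  0   2  -6  |   1 ]
[  0  2  -2  -3  |  -7 ]
[  0  0  -3  -6  |   6 ]
[  0  0   0  -2  |   2 ]
Back-substitution:
w = (2) / -2 = -1
z = (6 - (-6)*(-1)) / -3 = 0
y = (-7 - (-2)*(0) - (-3)*(-1)) / 2 = -5
x = (1 - (2)*(0) - (-6)*(-1)) / -1 = 5

(5, -5, 0, -1)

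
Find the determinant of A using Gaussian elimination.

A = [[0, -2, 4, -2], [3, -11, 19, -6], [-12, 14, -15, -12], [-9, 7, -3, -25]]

Forward elimination:
R1 <-> R2   (pivot in column 1 was zero)
[   3  -11   19   -6 ]
[   0   -2    4   -2 ]
[ -12   14  -15  -12 ]
[  -9    7   -3  -25 ]
R3 <- R3 - (-4)*R1:  [   0  -30   61  -36 ]
R4 <- R4 - (-3)*R1:  [   0  -26   54  -43 ]
R3 <- R3 - (15)*R2:  [  0   0   1  -6 ]
R4 <- R4 - (13)*R2:  [   0    0    2  -17 ]
R4 <- R4 - (2)*R3:  [  0   0   0  -5 ]
Upper-triangular form:
[ 3  -11  19  -6 ]
[ 0   -2   4  -2 ]
[ 0    0   1  -6 ]
[ 0    0   0  -5 ]
det(A) = (-1)^1 * (3) * (-2) * (1) * (-5) = -30  (1 row swap -> sign -1)

det(A) = -30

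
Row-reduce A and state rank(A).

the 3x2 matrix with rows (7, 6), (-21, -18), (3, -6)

Row reduction:
R2 <- R2 - (-3)*R1:  [ 0  0 ]
R3 <- R3 - (3/7)*R1:  [     0  -60/7 ]
R2 <-> R3   (pivot in column 2 was zero)
[ 7      6 ]
[ 0  -60/7 ]
[ 0      0 ]
Row echelon form:
[ 7      6 ]
[ 0  -60/7 ]
[ 0      0 ]
Nonzero rows / pivot columns: 2

rank(A) = 2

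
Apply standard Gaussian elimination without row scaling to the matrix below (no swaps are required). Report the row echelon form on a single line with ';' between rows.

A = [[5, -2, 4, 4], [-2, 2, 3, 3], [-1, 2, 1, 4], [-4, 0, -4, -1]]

REF = [5 -2 4 4; 0 6/5 23/5 23/5; 0 0 -13/3 -4/3; 0 0 0 87/13]

Forward elimination:
R2 <- R2 - (-2/5)*R1:  [    0   6/5  23/5  23/5 ]
R3 <- R3 - (-1/5)*R1:  [    0   8/5   9/5  24/5 ]
R4 <- R4 - (-4/5)*R1:  [    0  -8/5  -4/5  11/5 ]
R3 <- R3 - (4/3)*R2:  [     0      0  -13/3   -4/3 ]
R4 <- R4 - (-4/3)*R2:  [    0     0  16/3  25/3 ]
R4 <- R4 - (-16/13)*R3:  [     0      0      0  87/13 ]
Row echelon form:
[ 5   -2      4      4 ]
[ 0  6/5   23/5   23/5 ]
[ 0    0  -13/3   -4/3 ]
[ 0    0      0  87/13 ]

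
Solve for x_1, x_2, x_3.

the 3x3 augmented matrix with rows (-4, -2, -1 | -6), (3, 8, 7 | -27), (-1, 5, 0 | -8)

(3, -1, -4)

Forward elimination on [A|b]:
R2 <- R2 - (-3/4)*R1:  [     0   13/2   25/4  -63/2 ]
R3 <- R3 - (1/4)*R1:  [     0   11/2    1/4  -13/2 ]
R3 <- R3 - (11/13)*R2:  [       0        0  -131/26   262/13 ]
Row echelon form:
[ -4    -2       -1  |      -6 ]
[  0  13/2     25/4  |   -63/2 ]
[  0     0  -131/26  |  262/13 ]
Back-substitution:
x_3 = (262/13) / (-131/26) = -4
x_2 = (-63/2 - (25/4)*(-4)) / (13/2) = -1
x_1 = (-6 - (-2)*(-1) - (-1)*(-4)) / -4 = 3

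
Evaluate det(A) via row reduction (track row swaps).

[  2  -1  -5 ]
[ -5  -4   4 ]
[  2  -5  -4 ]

Forward elimination:
R2 <- R2 - (-5/2)*R1:  [     0  -13/2  -17/2 ]
R3 <- R3 - (1)*R1:  [  0  -4   1 ]
R3 <- R3 - (8/13)*R2:  [     0      0  81/13 ]
Upper-triangular form:
[ 2     -1     -5 ]
[ 0  -13/2  -17/2 ]
[ 0      0  81/13 ]
det(A) = (-1)^0 * (2) * (-13/2) * (81/13) = -81  (0 row swaps -> sign +1)

det(A) = -81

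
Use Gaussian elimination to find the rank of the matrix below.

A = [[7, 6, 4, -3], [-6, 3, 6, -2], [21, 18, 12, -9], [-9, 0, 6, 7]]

rank(A) = 3

Row reduction:
R2 <- R2 - (-6/7)*R1:  [     0   57/7   66/7  -32/7 ]
R3 <- R3 - (3)*R1:  [ 0  0  0  0 ]
R4 <- R4 - (-9/7)*R1:  [    0  54/7  78/7  22/7 ]
R4 <- R4 - (18/19)*R2:  [      0       0   42/19  142/19 ]
R3 <-> R4   (pivot in column 3 was zero)
[ 7     6      4      -3 ]
[ 0  57/7   66/7   -32/7 ]
[ 0     0  42/19  142/19 ]
[ 0     0      0       0 ]
Row echelon form:
[ 7     6      4      -3 ]
[ 0  57/7   66/7   -32/7 ]
[ 0     0  42/19  142/19 ]
[ 0     0      0       0 ]
Nonzero rows / pivot columns: 3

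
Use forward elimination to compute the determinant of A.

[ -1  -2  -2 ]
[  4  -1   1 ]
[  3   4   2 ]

det(A) = -22

Forward elimination:
R2 <- R2 - (-4)*R1:  [  0  -9  -7 ]
R3 <- R3 - (-3)*R1:  [  0  -2  -4 ]
R3 <- R3 - (2/9)*R2:  [     0      0  -22/9 ]
Upper-triangular form:
[ -1  -2     -2 ]
[  0  -9     -7 ]
[  0   0  -22/9 ]
det(A) = (-1)^0 * (-1) * (-9) * (-22/9) = -22  (0 row swaps -> sign +1)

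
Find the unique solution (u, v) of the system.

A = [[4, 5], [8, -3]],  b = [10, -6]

Forward elimination on [A|b]:
R2 <- R2 - (2)*R1:  [   0  -13  -26 ]
Row echelon form:
[ 4    5  |   10 ]
[ 0  -13  |  -26 ]
Back-substitution:
v = (-26) / -13 = 2
u = (10 - (5)*(2)) / 4 = 0

(0, 2)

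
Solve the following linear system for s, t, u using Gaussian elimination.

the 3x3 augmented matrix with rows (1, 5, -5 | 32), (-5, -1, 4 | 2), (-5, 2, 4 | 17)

(-3, 5, -2)

Forward elimination on [A|b]:
R2 <- R2 - (-5)*R1:  [   0   24  -21  162 ]
R3 <- R3 - (-5)*R1:  [   0   27  -21  177 ]
R3 <- R3 - (9/8)*R2:  [     0      0   21/8  -21/4 ]
Row echelon form:
[ 1   5    -5  |     32 ]
[ 0  24   -21  |    162 ]
[ 0   0  21/8  |  -21/4 ]
Back-substitution:
u = (-21/4) / (21/8) = -2
t = (162 - (-21)*(-2)) / 24 = 5
s = (32 - (5)*(5) - (-5)*(-2)) / 1 = -3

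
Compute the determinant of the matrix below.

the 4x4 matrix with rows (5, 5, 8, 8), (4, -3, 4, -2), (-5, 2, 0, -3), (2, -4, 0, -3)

Forward elimination:
R2 <- R2 - (4/5)*R1:  [     0     -7  -12/5  -42/5 ]
R3 <- R3 - (-1)*R1:  [ 0  7  8  5 ]
R4 <- R4 - (2/5)*R1:  [     0     -6  -16/5  -31/5 ]
R3 <- R3 - (-1)*R2:  [     0      0   28/5  -17/5 ]
R4 <- R4 - (6/7)*R2:  [    0     0  -8/7     1 ]
R4 <- R4 - (-10/49)*R3:  [     0      0      0  15/49 ]
Upper-triangular form:
[ 5   5      8      8 ]
[ 0  -7  -12/5  -42/5 ]
[ 0   0   28/5  -17/5 ]
[ 0   0      0  15/49 ]
det(A) = (-1)^0 * (5) * (-7) * (28/5) * (15/49) = -60  (0 row swaps -> sign +1)

det(A) = -60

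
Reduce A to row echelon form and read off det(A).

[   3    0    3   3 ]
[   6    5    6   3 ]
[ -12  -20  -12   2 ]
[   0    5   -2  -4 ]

det(A) = 60

Forward elimination:
R2 <- R2 - (2)*R1:  [  0   5   0  -3 ]
R3 <- R3 - (-4)*R1:  [   0  -20    0   14 ]
R3 <- R3 - (-4)*R2:  [ 0  0  0  2 ]
R4 <- R4 - (1)*R2:  [  0   0  -2  -1 ]
R3 <-> R4   (pivot in column 3 was zero)
[ 3  0   3   3 ]
[ 0  5   0  -3 ]
[ 0  0  -2  -1 ]
[ 0  0   0   2 ]
Upper-triangular form:
[ 3  0   3   3 ]
[ 0  5   0  -3 ]
[ 0  0  -2  -1 ]
[ 0  0   0   2 ]
det(A) = (-1)^1 * (3) * (5) * (-2) * (2) = 60  (1 row swap -> sign -1)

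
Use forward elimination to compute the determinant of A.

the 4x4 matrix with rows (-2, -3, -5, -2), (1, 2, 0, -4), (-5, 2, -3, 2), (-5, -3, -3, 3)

Forward elimination:
R2 <- R2 - (-1/2)*R1:  [    0   1/2  -5/2    -5 ]
R3 <- R3 - (5/2)*R1:  [    0  19/2  19/2     7 ]
R4 <- R4 - (5/2)*R1:  [    0   9/2  19/2     8 ]
R3 <- R3 - (19)*R2:  [   0    0   57  102 ]
R4 <- R4 - (9)*R2:  [  0   0  32  53 ]
R4 <- R4 - (32/57)*R3:  [      0       0       0  -81/19 ]
Upper-triangular form:
[ -2   -3    -5      -2 ]
[  0  1/2  -5/2      -5 ]
[  0    0    57     102 ]
[  0    0     0  -81/19 ]
det(A) = (-1)^0 * (-2) * (1/2) * (57) * (-81/19) = 243  (0 row swaps -> sign +1)

det(A) = 243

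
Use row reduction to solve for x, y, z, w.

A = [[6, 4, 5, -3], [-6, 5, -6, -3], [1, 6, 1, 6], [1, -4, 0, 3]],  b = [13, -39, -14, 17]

(5, -3, -1, 0)

Forward elimination on [A|b]:
R2 <- R2 - (-1)*R1:  [   0    9   -1   -6  -26 ]
R3 <- R3 - (1/6)*R1:  [     0   16/3    1/6   13/2  -97/6 ]
R4 <- R4 - (1/6)*R1:  [     0  -14/3   -5/6    7/2   89/6 ]
R3 <- R3 - (16/27)*R2:  [      0       0   41/54  181/18  -41/54 ]
R4 <- R4 - (-14/27)*R2:  [      0       0  -73/54    7/18   73/54 ]
R4 <- R4 - (-73/41)*R3:  [      0       0       0  750/41       0 ]
Row echelon form:
[ 6  4      5      -3  |      13 ]
[ 0  9     -1      -6  |     -26 ]
[ 0  0  41/54  181/18  |  -41/54 ]
[ 0  0      0  750/41  |       0 ]
Back-substitution:
w = (0) / (750/41) = 0
z = (-41/54 - (181/18)*(0)) / (41/54) = -1
y = (-26 - (-1)*(-1) - (-6)*(0)) / 9 = -3
x = (13 - (4)*(-3) - (5)*(-1) - (-3)*(0)) / 6 = 5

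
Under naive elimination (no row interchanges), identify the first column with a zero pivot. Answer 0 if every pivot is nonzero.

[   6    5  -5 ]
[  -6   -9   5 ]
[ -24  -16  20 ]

Naive forward elimination:
R2 <- R2 - (-1)*R1:  [  0  -4   0 ]
R3 <- R3 - (-4)*R1:  [ 0  4  0 ]
R3 <- R3 - (-1)*R2:  [ 0  0  0 ]
Matrix at this point:
[ 6   5  -5 ]
[ 0  -4   0 ]
[ 0   0   0 ]
Pivot entry (3,3) in the last row is zero and there are no rows below to swap with -> zero pivot in column 3 (A is singular).

first zero-pivot column = 3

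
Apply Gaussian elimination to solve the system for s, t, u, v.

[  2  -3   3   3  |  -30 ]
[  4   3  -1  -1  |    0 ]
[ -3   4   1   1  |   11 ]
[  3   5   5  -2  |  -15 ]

Forward elimination on [A|b]:
R2 <- R2 - (2)*R1:  [  0   9  -7  -7  60 ]
R3 <- R3 - (-3/2)*R1:  [    0  -1/2  11/2  11/2   -34 ]
R4 <- R4 - (3/2)*R1:  [     0   19/2    1/2  -13/2     30 ]
R3 <- R3 - (-1/18)*R2:  [     0      0   46/9   46/9  -92/3 ]
R4 <- R4 - (19/18)*R2:  [      0       0    71/9     8/9  -100/3 ]
R4 <- R4 - (71/46)*R3:  [  0   0   0  -7  14 ]
Row echelon form:
[ 2  -3     3     3  |    -30 ]
[ 0   9    -7    -7  |     60 ]
[ 0   0  46/9  46/9  |  -92/3 ]
[ 0   0     0    -7  |     14 ]
Back-substitution:
v = (14) / -7 = -2
u = (-92/3 - (46/9)*(-2)) / (46/9) = -4
t = (60 - (-7)*(-4) - (-7)*(-2)) / 9 = 2
s = (-30 - (-3)*(2) - (3)*(-4) - (3)*(-2)) / 2 = -3

(-3, 2, -4, -2)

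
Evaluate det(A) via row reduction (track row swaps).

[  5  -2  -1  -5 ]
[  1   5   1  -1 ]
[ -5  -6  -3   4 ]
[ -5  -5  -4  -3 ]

det(A) = 387

Forward elimination:
R2 <- R2 - (1/5)*R1:  [    0  27/5   6/5     0 ]
R3 <- R3 - (-1)*R1:  [  0  -8  -4  -1 ]
R4 <- R4 - (-1)*R1:  [  0  -7  -5  -8 ]
R3 <- R3 - (-40/27)*R2:  [     0      0  -20/9     -1 ]
R4 <- R4 - (-35/27)*R2:  [     0      0  -31/9     -8 ]
R4 <- R4 - (31/20)*R3:  [       0        0        0  -129/20 ]
Upper-triangular form:
[ 5    -2     -1       -5 ]
[ 0  27/5    6/5        0 ]
[ 0     0  -20/9       -1 ]
[ 0     0      0  -129/20 ]
det(A) = (-1)^0 * (5) * (27/5) * (-20/9) * (-129/20) = 387  (0 row swaps -> sign +1)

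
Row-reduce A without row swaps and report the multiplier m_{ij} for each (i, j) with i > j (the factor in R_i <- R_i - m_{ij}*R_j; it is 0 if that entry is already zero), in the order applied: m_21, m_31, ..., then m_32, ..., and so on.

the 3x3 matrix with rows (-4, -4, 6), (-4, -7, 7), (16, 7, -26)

Forward elimination:
R2 <- R2 - (1)*R1:  [  0  -3   1 ]
R3 <- R3 - (-4)*R1:  [  0  -9  -2 ]
R3 <- R3 - (3)*R2:  [  0   0  -5 ]
Multipliers (in order of application): m_{21} = 1, m_{31} = -4, m_{32} = 3

multipliers: 1, -4, 3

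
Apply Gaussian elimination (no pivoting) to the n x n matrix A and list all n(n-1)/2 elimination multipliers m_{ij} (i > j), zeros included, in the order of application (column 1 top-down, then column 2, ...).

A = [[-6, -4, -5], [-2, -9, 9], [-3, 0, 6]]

Forward elimination:
R2 <- R2 - (1/3)*R1:  [     0  -23/3   32/3 ]
R3 <- R3 - (1/2)*R1:  [    0     2  17/2 ]
R3 <- R3 - (-6/23)*R2:  [      0       0  519/46 ]
Multipliers (in order of application): m_{21} = 1/3, m_{31} = 1/2, m_{32} = -6/23

multipliers: 1/3, 1/2, -6/23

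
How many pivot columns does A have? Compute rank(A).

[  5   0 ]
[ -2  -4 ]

Row reduction:
R2 <- R2 - (-2/5)*R1:  [  0  -4 ]
Row echelon form:
[ 5   0 ]
[ 0  -4 ]
Nonzero rows / pivot columns: 2

rank(A) = 2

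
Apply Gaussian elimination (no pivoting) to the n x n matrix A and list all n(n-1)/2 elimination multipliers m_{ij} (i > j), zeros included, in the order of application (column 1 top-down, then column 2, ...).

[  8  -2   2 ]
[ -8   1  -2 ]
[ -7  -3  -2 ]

multipliers: -1, -7/8, 19/4

Forward elimination:
R2 <- R2 - (-1)*R1:  [  0  -1   0 ]
R3 <- R3 - (-7/8)*R1:  [     0  -19/4   -1/4 ]
R3 <- R3 - (19/4)*R2:  [    0     0  -1/4 ]
Multipliers (in order of application): m_{21} = -1, m_{31} = -7/8, m_{32} = 19/4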